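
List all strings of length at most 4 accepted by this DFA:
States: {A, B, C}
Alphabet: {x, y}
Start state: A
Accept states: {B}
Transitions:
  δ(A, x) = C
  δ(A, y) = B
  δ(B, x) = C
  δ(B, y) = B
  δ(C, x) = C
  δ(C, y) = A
y, yy, xyy, yyy, xxyy, xyyy, yxyy, yyyy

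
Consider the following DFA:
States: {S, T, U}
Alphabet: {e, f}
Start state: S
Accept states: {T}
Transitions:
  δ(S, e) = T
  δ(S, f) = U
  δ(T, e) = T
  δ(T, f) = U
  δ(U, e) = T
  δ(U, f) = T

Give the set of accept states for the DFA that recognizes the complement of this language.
Complement accept states = All states \ Original accept states
= {S, T, U} \ {T}
{S, U}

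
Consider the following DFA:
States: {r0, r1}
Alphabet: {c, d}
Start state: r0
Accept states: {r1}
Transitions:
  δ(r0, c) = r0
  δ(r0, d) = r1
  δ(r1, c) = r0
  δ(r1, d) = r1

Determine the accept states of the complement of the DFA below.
Complement accept states = All states \ Original accept states
= {r0, r1} \ {r1}
{r0}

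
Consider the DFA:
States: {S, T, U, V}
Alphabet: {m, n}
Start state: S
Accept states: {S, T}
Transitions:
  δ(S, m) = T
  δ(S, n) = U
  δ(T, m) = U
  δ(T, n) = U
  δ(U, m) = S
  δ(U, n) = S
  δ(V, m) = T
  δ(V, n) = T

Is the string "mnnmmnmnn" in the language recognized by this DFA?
Processing string "mnnmmnmnn":
  S --m--> T
  T --n--> U
  U --n--> S
  S --m--> T
  T --m--> U
  U --n--> S
  S --m--> T
  T --n--> U
  U --n--> S
Final state: S
Accept states: {S, T}
Yes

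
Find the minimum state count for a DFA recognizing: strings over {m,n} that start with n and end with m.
By Myhill–Nerode, count the distinguishable equivalence classes: four classes — empty / starts-n-ends-n / starts-n-ends-m / starts-m (dead).
4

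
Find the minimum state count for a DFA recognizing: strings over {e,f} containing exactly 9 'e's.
By Myhill–Nerode, count the distinguishable equivalence classes: 11 classes — having seen 0, 1, …, 9, or >9 copies of 'e'; the count-9 class is the only accepting one and >9 is dead.
11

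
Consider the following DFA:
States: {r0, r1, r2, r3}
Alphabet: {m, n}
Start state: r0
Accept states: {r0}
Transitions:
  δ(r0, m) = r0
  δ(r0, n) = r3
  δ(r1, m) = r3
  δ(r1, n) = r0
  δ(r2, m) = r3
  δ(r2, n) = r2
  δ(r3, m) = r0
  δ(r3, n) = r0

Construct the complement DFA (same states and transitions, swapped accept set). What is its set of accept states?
Complement accept states = All states \ Original accept states
= {r0, r1, r2, r3} \ {r0}
{r1, r2, r3}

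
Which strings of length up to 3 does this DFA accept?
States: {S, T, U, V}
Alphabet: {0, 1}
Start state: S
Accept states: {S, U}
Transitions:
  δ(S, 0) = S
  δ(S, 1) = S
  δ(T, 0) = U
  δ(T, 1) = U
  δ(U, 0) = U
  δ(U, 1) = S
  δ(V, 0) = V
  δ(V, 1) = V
ε, 0, 1, 00, 01, 10, 11, 000, 001, 010, 011, 100, 101, 110, 111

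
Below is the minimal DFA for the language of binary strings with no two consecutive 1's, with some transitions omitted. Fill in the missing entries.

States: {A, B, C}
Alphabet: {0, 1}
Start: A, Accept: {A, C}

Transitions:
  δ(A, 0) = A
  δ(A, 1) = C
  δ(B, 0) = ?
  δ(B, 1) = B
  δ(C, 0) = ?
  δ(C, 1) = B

From the language and accept set, identify what each state tracks — A: last symbol not 1 (ok); B: saw 11 (dead); C: last symbol 1 (ok).
Each missing δ(q, a) is the state matching the new tracked value after reading a.
δ(B, 0) = B; δ(C, 0) = A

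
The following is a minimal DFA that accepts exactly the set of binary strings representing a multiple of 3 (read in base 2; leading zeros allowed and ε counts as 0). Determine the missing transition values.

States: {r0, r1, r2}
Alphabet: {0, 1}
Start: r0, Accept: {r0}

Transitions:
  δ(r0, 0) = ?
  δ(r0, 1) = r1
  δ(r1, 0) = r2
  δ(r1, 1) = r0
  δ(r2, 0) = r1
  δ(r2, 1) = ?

From the language and accept set, identify what each state tracks — r0: value ≡ 0 (mod 3); r1: value ≡ 1 (mod 3); r2: value ≡ 2 (mod 3).
Each missing δ(q, a) is the state matching the new tracked value after reading a.
δ(r0, 0) = r0; δ(r2, 1) = r2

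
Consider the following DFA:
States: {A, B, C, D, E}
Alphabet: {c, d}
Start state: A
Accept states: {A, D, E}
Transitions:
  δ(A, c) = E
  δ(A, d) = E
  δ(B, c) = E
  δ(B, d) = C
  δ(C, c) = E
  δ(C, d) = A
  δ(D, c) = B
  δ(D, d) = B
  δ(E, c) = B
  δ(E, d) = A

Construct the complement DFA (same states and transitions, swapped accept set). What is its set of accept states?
Complement accept states = All states \ Original accept states
= {A, B, C, D, E} \ {A, D, E}
{B, C}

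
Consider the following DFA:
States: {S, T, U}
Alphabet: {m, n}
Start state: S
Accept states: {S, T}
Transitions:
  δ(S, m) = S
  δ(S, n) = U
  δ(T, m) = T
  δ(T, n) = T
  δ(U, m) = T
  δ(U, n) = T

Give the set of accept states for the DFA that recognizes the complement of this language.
Complement accept states = All states \ Original accept states
= {S, T, U} \ {S, T}
{U}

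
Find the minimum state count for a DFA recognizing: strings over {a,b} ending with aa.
By Myhill–Nerode, count the distinguishable equivalence classes: 3 classes — one per longest suffix of the input that is a prefix of 'aa' (lengths 0 through 2); only the length-2 class is accepting.
3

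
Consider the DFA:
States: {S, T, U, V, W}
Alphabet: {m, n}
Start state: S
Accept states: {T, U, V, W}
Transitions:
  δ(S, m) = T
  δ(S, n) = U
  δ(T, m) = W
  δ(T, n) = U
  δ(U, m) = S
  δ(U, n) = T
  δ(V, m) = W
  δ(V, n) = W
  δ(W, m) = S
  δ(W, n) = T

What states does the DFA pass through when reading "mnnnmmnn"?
read 'm': S → T
  read 'n': T → U
  read 'n': U → T
  read 'n': T → U
  read 'm': U → S
  read 'm': S → T
  read 'n': T → U
  read 'n': U → T
S -> T -> U -> T -> U -> S -> T -> U -> T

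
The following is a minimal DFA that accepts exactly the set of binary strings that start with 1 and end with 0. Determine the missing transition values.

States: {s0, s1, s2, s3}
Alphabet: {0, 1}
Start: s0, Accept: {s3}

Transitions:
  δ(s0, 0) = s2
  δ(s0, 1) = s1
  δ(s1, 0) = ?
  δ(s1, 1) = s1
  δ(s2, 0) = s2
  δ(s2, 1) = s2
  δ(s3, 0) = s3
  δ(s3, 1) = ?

From the language and accept set, identify what each state tracks — s0: no input read; s1: started with 1, last symbol 1; s2: started with 0 (dead); s3: started with 1, last symbol 0.
Each missing δ(q, a) is the state matching the new tracked value after reading a.
δ(s1, 0) = s3; δ(s3, 1) = s1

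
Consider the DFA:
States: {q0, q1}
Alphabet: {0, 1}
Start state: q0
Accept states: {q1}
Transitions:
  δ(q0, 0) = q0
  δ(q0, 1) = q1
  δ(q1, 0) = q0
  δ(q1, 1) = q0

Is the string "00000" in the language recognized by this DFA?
Processing string "00000":
  q0 --0--> q0
  q0 --0--> q0
  q0 --0--> q0
  q0 --0--> q0
  q0 --0--> q0
Final state: q0
Accept states: {q1}
No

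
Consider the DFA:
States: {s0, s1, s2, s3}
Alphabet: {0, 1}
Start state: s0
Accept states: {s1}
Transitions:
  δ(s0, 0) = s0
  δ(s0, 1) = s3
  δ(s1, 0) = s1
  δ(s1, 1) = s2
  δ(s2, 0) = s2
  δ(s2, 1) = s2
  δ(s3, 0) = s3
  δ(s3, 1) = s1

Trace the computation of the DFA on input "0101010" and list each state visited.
read '0': s0 → s0
  read '1': s0 → s3
  read '0': s3 → s3
  read '1': s3 → s1
  read '0': s1 → s1
  read '1': s1 → s2
  read '0': s2 → s2
s0 -> s0 -> s3 -> s3 -> s1 -> s1 -> s2 -> s2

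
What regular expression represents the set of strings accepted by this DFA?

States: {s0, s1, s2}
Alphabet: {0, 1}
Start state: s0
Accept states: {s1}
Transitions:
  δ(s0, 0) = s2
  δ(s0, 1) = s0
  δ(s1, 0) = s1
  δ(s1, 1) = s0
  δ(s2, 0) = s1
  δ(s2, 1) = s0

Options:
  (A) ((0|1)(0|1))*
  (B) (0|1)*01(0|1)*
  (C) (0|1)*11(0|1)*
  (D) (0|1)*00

Check each option against the DFA on short strings; one disagreement eliminates an option:
  (A) ((0|1)(0|1))*: on ε the DFA stays in s0 and rejects (s0 ∉ Accept), but the regex matches it → eliminate
  (B) (0|1)*01(0|1)*: on '00' the DFA goes s0 → s2 → s1 and accepts (s1 ∈ Accept), but the regex does not match it → eliminate
  (C) (0|1)*11(0|1)*: on '00' the DFA goes s0 → s2 → s1 and accepts (s1 ∈ Accept), but the regex does not match it → eliminate
  (D) (0|1)*00: agrees with the DFA on every string of length ≤ 6
Only (D) is consistent with the DFA.
(D) (0|1)*00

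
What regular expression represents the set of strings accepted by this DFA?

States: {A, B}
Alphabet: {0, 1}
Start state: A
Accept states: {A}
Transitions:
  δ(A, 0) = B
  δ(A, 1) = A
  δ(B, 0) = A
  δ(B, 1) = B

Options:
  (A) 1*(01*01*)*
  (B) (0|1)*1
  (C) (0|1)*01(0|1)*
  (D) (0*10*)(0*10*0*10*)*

Check each option against the DFA on short strings; one disagreement eliminates an option:
  (A) 1*(01*01*)*: agrees with the DFA on every string of length ≤ 6
  (B) (0|1)*1: on ε the DFA stays in A and accepts (A ∈ Accept), but the regex does not match it → eliminate
  (C) (0|1)*01(0|1)*: on ε the DFA stays in A and accepts (A ∈ Accept), but the regex does not match it → eliminate
  (D) (0*10*)(0*10*0*10*)*: on ε the DFA stays in A and accepts (A ∈ Accept), but the regex does not match it → eliminate
Only (A) is consistent with the DFA.
(A) 1*(01*01*)*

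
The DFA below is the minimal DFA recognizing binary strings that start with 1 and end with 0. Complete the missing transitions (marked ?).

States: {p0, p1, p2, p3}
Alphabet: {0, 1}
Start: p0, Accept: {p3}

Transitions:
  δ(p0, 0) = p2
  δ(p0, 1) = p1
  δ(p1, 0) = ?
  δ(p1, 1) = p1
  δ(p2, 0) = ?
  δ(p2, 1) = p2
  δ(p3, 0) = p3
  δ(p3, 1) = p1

From the language and accept set, identify what each state tracks — p0: no input read; p1: started with 1, last symbol 1; p2: started with 0 (dead); p3: started with 1, last symbol 0.
Each missing δ(q, a) is the state matching the new tracked value after reading a.
δ(p1, 0) = p3; δ(p2, 0) = p2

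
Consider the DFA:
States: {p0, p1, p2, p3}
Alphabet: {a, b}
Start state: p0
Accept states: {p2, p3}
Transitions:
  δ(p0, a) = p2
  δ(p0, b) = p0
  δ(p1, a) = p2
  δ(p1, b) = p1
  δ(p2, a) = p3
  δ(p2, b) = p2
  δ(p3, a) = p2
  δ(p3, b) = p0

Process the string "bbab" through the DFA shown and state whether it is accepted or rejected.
Processing string "bbab":
  p0 --b--> p0
  p0 --b--> p0
  p0 --a--> p2
  p2 --b--> p2
Final state: p2
Accept states: {p2, p3}
Yes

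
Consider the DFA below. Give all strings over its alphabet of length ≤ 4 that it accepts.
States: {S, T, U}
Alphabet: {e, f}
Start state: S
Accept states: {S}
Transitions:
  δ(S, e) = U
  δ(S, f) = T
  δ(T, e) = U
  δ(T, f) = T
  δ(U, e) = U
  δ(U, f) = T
ε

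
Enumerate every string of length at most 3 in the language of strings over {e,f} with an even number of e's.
ε, f, ee, ff, eef, efe, fee, fff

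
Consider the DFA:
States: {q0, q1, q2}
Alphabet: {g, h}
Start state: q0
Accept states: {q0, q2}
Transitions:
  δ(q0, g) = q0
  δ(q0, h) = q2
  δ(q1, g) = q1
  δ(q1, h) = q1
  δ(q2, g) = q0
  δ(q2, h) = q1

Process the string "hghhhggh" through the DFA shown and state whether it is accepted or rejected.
Processing string "hghhhggh":
  q0 --h--> q2
  q2 --g--> q0
  q0 --h--> q2
  q2 --h--> q1
  q1 --h--> q1
  q1 --g--> q1
  q1 --g--> q1
  q1 --h--> q1
Final state: q1
Accept states: {q0, q2}
No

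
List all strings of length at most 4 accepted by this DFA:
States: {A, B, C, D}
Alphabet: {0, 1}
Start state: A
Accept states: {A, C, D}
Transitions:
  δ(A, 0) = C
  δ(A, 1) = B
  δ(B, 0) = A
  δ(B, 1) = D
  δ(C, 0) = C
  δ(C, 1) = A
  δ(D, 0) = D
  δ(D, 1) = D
ε, 0, 00, 01, 10, 11, 000, 001, 010, 100, 110, 111, 0000, 0001, 0010, 0100, 0101, 0110, 0111, 1000, 1001, 1010, 1011, 1100, 1101, 1110, 1111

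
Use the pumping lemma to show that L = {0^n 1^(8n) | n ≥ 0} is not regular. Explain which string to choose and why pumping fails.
Assume L is regular with pumping length p. Idea: pumping the 0-block breaks the 1:8 ratio.
Choose s = 0^p 1^(8p) (length 9p ≥ p). By the pumping lemma, s = xyz with |xy| ≤ p, |y| > 0, so y = 0^k with k ≥ 1. Then xy²z = 0^(p+k) 1^(8p). For this to be in L we would need 8p = 8(p+k), i.e. 8k = 0, contradicting k ≥ 1. So xy²z ∉ L.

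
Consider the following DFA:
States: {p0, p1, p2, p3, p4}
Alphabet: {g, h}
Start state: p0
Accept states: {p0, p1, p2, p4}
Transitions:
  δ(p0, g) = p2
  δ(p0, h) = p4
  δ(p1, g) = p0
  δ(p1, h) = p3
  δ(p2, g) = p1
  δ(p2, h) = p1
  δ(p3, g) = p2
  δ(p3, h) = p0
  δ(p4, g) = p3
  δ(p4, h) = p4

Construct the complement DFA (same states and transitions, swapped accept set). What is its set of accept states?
Complement accept states = All states \ Original accept states
= {p0, p1, p2, p3, p4} \ {p0, p1, p2, p4}
{p3}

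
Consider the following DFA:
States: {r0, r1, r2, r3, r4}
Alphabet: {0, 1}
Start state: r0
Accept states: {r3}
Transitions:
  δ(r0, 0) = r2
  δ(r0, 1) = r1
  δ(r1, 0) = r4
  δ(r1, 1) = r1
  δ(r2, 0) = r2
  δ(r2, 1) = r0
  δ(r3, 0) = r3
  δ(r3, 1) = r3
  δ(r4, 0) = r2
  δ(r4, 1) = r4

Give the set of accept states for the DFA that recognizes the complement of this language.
Complement accept states = All states \ Original accept states
= {r0, r1, r2, r3, r4} \ {r3}
{r0, r1, r2, r4}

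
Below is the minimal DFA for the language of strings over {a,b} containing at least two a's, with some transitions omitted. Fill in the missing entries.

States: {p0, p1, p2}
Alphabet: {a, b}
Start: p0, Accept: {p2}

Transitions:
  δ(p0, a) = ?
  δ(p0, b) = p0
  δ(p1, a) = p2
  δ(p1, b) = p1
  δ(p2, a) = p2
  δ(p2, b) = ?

From the language and accept set, identify what each state tracks — p0: zero a's seen; p1: one a seen; p2: ≥ two a's seen.
Each missing δ(q, a) is the state matching the new tracked value after reading a.
δ(p0, a) = p1; δ(p2, b) = p2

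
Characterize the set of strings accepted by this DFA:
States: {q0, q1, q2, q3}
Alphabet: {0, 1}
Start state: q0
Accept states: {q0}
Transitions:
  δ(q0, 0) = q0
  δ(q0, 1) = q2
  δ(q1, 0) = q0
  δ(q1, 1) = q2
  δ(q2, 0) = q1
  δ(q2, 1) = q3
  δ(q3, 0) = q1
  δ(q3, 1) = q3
Testing a few strings:
  '0111' → reject
  '0' → accept
  '100' → accept
  '010' → reject
State roles: q0=value ≡ 0 (mod 4); q1=value ≡ 2 (mod 4); q2=value ≡ 1 (mod 4); q3=value ≡ 3 (mod 4)
All binary strings representing a multiple of 4 (read in base 2; leading zeros allowed and ε counts as 0)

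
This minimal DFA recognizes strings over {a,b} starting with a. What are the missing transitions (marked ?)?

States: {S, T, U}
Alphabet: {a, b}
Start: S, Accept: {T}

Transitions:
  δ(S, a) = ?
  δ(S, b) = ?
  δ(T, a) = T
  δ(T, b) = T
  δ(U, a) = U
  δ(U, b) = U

From the language and accept set, identify what each state tracks — S: no input read; T: started with a; U: started with b (dead).
Each missing δ(q, a) is the state matching the new tracked value after reading a.
δ(S, a) = T; δ(S, b) = U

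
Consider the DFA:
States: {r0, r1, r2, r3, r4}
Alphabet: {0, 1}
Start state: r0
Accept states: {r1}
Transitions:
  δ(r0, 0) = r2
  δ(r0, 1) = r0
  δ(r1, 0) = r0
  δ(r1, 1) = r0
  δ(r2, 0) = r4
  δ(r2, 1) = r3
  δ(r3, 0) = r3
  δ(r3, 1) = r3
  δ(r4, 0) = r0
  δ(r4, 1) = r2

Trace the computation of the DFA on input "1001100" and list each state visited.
read '1': r0 → r0
  read '0': r0 → r2
  read '0': r2 → r4
  read '1': r4 → r2
  read '1': r2 → r3
  read '0': r3 → r3
  read '0': r3 → r3
r0 -> r0 -> r2 -> r4 -> r2 -> r3 -> r3 -> r3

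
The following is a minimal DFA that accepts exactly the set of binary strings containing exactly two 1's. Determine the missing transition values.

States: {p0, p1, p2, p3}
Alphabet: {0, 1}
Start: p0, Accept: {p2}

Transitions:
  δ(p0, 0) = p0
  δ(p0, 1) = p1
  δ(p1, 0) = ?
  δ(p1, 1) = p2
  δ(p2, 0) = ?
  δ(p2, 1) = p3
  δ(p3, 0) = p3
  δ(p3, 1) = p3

From the language and accept set, identify what each state tracks — p0: zero 1's; p1: one 1; p2: two 1's; p3: ≥ three 1's (dead).
Each missing δ(q, a) is the state matching the new tracked value after reading a.
δ(p1, 0) = p1; δ(p2, 0) = p2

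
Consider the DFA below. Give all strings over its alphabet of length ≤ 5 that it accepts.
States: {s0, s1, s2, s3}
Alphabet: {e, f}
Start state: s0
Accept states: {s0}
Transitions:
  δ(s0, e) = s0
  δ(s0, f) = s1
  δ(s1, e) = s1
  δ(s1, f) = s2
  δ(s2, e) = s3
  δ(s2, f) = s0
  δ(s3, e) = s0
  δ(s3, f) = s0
ε, e, ee, eee, fff, eeee, efff, feff, ffee, ffef, fffe, eeeee, eefff, efeff, effee, effef, efffe, feeff, fefee, fefef, feffe, ffeee, ffefe, fffee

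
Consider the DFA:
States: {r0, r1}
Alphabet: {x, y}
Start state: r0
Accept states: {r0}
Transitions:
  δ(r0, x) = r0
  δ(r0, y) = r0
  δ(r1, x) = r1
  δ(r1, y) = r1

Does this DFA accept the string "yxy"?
Processing string "yxy":
  r0 --y--> r0
  r0 --x--> r0
  r0 --y--> r0
Final state: r0
Accept states: {r0}
Yes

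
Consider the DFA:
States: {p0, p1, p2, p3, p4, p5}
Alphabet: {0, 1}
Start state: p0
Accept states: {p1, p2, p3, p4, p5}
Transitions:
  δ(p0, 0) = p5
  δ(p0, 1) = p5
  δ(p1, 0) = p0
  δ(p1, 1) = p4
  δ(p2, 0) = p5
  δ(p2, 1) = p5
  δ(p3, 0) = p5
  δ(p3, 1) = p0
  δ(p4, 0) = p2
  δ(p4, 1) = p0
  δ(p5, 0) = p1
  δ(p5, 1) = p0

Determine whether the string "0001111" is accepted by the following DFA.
Processing string "0001111":
  p0 --0--> p5
  p5 --0--> p1
  p1 --0--> p0
  p0 --1--> p5
  p5 --1--> p0
  p0 --1--> p5
  p5 --1--> p0
Final state: p0
Accept states: {p1, p2, p3, p4, p5}
No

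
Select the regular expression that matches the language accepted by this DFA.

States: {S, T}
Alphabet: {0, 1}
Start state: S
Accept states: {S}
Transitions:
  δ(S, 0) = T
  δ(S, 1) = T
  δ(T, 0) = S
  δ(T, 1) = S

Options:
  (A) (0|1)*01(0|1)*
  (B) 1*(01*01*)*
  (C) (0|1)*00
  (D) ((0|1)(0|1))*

Check each option against the DFA on short strings; one disagreement eliminates an option:
  (A) (0|1)*01(0|1)*: on ε the DFA stays in S and accepts (S ∈ Accept), but the regex does not match it → eliminate
  (B) 1*(01*01*)*: on '1' the DFA goes S → T and rejects (T ∉ Accept), but the regex matches it → eliminate
  (C) (0|1)*00: on ε the DFA stays in S and accepts (S ∈ Accept), but the regex does not match it → eliminate
  (D) ((0|1)(0|1))*: agrees with the DFA on every string of length ≤ 6
Only (D) is consistent with the DFA.
(D) ((0|1)(0|1))*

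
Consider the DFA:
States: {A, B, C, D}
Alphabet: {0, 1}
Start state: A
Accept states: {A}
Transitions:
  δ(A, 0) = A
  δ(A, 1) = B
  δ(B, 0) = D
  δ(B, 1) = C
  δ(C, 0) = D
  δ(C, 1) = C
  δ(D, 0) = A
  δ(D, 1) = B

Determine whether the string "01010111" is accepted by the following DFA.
Processing string "01010111":
  A --0--> A
  A --1--> B
  B --0--> D
  D --1--> B
  B --0--> D
  D --1--> B
  B --1--> C
  C --1--> C
Final state: C
Accept states: {A}
No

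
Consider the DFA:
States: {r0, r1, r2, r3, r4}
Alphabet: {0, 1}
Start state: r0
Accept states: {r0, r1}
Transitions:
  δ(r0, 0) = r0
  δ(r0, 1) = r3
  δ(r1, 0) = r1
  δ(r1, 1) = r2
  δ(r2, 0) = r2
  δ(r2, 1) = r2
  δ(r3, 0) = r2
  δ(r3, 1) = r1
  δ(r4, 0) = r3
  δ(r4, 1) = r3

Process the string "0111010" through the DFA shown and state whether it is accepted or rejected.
Processing string "0111010":
  r0 --0--> r0
  r0 --1--> r3
  r3 --1--> r1
  r1 --1--> r2
  r2 --0--> r2
  r2 --1--> r2
  r2 --0--> r2
Final state: r2
Accept states: {r0, r1}
No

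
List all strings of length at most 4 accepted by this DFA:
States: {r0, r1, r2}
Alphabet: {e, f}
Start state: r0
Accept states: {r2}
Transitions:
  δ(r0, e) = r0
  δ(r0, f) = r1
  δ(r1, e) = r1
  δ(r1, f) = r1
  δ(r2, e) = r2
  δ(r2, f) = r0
None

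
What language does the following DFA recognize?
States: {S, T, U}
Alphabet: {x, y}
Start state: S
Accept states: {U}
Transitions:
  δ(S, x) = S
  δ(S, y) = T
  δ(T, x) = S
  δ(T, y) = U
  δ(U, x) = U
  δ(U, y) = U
Testing a few strings:
  'xyx' → reject
  'y' → reject
  'x' → reject
  'yx' → reject
State roles: S=no progress toward yy; T=one trailing y; U=substring yy seen
All strings over {x,y} containing the substring yy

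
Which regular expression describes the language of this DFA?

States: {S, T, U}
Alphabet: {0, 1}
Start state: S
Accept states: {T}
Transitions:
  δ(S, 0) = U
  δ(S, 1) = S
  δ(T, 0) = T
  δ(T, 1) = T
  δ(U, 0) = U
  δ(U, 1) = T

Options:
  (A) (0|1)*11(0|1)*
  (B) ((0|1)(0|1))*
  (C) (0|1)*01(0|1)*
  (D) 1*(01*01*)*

Check each option against the DFA on short strings; one disagreement eliminates an option:
  (A) (0|1)*11(0|1)*: on '01' the DFA goes S → U → T and accepts (T ∈ Accept), but the regex does not match it → eliminate
  (B) ((0|1)(0|1))*: on ε the DFA stays in S and rejects (S ∉ Accept), but the regex matches it → eliminate
  (C) (0|1)*01(0|1)*: agrees with the DFA on every string of length ≤ 6
  (D) 1*(01*01*)*: on ε the DFA stays in S and rejects (S ∉ Accept), but the regex matches it → eliminate
Only (C) is consistent with the DFA.
(C) (0|1)*01(0|1)*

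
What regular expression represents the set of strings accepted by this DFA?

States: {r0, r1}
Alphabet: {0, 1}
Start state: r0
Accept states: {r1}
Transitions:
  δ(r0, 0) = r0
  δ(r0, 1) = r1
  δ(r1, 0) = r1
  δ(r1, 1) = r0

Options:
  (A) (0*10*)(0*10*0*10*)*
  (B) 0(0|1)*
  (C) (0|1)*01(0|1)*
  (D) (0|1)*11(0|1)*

Check each option against the DFA on short strings; one disagreement eliminates an option:
  (A) (0*10*)(0*10*0*10*)*: agrees with the DFA on every string of length ≤ 6
  (B) 0(0|1)*: on '0' the DFA goes r0 → r0 and rejects (r0 ∉ Accept), but the regex matches it → eliminate
  (C) (0|1)*01(0|1)*: on '1' the DFA goes r0 → r1 and accepts (r1 ∈ Accept), but the regex does not match it → eliminate
  (D) (0|1)*11(0|1)*: on '1' the DFA goes r0 → r1 and accepts (r1 ∈ Accept), but the regex does not match it → eliminate
Only (A) is consistent with the DFA.
(A) (0*10*)(0*10*0*10*)*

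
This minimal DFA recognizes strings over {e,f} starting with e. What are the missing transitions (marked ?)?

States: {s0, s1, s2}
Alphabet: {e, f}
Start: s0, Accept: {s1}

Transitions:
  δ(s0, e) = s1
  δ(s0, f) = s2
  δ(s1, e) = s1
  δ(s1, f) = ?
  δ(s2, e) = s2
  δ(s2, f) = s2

From the language and accept set, identify what each state tracks — s0: no input read; s1: started with e; s2: started with f (dead).
Each missing δ(q, a) is the state matching the new tracked value after reading a.
δ(s1, f) = s1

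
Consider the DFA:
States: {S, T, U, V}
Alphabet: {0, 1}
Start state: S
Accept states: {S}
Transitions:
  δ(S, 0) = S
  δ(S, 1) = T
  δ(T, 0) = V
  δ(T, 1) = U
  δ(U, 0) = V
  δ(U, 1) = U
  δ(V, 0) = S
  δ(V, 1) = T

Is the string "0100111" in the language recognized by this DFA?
Processing string "0100111":
  S --0--> S
  S --1--> T
  T --0--> V
  V --0--> S
  S --1--> T
  T --1--> U
  U --1--> U
Final state: U
Accept states: {S}
No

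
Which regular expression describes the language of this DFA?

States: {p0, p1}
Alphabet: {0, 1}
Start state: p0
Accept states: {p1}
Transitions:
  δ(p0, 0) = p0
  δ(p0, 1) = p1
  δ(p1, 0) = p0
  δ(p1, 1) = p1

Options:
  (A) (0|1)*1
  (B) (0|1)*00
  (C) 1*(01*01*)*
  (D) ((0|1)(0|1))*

Check each option against the DFA on short strings; one disagreement eliminates an option:
  (A) (0|1)*1: agrees with the DFA on every string of length ≤ 6
  (B) (0|1)*00: on '1' the DFA goes p0 → p1 and accepts (p1 ∈ Accept), but the regex does not match it → eliminate
  (C) 1*(01*01*)*: on ε the DFA stays in p0 and rejects (p0 ∉ Accept), but the regex matches it → eliminate
  (D) ((0|1)(0|1))*: on ε the DFA stays in p0 and rejects (p0 ∉ Accept), but the regex matches it → eliminate
Only (A) is consistent with the DFA.
(A) (0|1)*1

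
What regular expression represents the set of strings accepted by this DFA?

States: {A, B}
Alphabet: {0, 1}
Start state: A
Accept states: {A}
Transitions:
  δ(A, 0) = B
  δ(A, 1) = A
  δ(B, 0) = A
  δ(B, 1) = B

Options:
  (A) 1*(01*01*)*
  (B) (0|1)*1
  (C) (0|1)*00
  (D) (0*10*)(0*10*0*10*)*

Check each option against the DFA on short strings; one disagreement eliminates an option:
  (A) 1*(01*01*)*: agrees with the DFA on every string of length ≤ 6
  (B) (0|1)*1: on ε the DFA stays in A and accepts (A ∈ Accept), but the regex does not match it → eliminate
  (C) (0|1)*00: on ε the DFA stays in A and accepts (A ∈ Accept), but the regex does not match it → eliminate
  (D) (0*10*)(0*10*0*10*)*: on ε the DFA stays in A and accepts (A ∈ Accept), but the regex does not match it → eliminate
Only (A) is consistent with the DFA.
(A) 1*(01*01*)*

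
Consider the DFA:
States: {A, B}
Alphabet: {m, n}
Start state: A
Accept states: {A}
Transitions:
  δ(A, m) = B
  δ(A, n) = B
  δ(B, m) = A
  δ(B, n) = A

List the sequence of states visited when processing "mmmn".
read 'm': A → B
  read 'm': B → A
  read 'm': A → B
  read 'n': B → A
A -> B -> A -> B -> A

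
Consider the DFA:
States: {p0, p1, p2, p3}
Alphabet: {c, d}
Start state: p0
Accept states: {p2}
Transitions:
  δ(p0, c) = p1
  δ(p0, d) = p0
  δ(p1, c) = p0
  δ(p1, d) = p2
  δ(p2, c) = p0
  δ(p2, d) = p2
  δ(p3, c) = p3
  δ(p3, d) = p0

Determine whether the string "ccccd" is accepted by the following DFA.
Processing string "ccccd":
  p0 --c--> p1
  p1 --c--> p0
  p0 --c--> p1
  p1 --c--> p0
  p0 --d--> p0
Final state: p0
Accept states: {p2}
No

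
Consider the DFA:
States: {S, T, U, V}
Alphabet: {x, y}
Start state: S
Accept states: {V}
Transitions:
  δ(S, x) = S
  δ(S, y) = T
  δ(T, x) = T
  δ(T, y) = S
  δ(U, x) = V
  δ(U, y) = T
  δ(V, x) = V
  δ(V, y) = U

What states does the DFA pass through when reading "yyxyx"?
read 'y': S → T
  read 'y': T → S
  read 'x': S → S
  read 'y': S → T
  read 'x': T → T
S -> T -> S -> S -> T -> T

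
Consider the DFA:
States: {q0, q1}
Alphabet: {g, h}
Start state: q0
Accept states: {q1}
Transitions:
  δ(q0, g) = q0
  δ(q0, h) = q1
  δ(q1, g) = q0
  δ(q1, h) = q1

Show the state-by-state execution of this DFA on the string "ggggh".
read 'g': q0 → q0
  read 'g': q0 → q0
  read 'g': q0 → q0
  read 'g': q0 → q0
  read 'h': q0 → q1
q0 -> q0 -> q0 -> q0 -> q0 -> q1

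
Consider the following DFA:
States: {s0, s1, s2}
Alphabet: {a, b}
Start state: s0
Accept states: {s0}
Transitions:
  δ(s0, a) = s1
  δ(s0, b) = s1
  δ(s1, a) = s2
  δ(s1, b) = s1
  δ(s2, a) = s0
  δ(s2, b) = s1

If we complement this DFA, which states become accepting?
Complement accept states = All states \ Original accept states
= {s0, s1, s2} \ {s0}
{s1, s2}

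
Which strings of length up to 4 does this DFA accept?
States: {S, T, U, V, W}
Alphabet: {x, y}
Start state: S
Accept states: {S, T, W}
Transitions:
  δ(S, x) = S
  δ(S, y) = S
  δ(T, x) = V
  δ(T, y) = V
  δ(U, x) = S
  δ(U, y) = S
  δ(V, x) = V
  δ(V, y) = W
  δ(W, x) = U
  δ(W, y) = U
ε, x, y, xx, xy, yx, yy, xxx, xxy, xyx, xyy, yxx, yxy, yyx, yyy, xxxx, xxxy, xxyx, xxyy, xyxx, xyxy, xyyx, xyyy, yxxx, yxxy, yxyx, yxyy, yyxx, yyxy, yyyx, yyyy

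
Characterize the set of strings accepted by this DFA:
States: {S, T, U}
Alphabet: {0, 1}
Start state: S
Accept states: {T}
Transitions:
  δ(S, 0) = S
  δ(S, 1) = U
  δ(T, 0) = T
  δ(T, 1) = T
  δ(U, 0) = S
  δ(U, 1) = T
Testing a few strings:
  '101' → reject
  '001' → reject
  '0' → reject
  '0001' → reject
State roles: S=no progress toward 11; T=substring 11 seen; U=one trailing 1
All binary strings containing the substring 11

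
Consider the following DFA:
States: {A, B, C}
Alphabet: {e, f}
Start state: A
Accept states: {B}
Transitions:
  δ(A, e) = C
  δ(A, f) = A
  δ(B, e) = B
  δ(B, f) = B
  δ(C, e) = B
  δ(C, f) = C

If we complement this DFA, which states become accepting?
Complement accept states = All states \ Original accept states
= {A, B, C} \ {B}
{A, C}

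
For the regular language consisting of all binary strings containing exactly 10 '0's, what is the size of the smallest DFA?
By Myhill–Nerode, count the distinguishable equivalence classes: 12 classes — having seen 0, 1, …, 10, or >10 copies of '0'; the count-10 class is the only accepting one and >10 is dead.
12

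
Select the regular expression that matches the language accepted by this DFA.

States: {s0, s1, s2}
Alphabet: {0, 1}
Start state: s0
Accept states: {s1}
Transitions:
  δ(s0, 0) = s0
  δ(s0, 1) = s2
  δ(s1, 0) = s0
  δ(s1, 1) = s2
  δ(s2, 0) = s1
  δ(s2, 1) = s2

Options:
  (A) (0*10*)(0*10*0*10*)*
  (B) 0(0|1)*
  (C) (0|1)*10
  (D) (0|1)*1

Check each option against the DFA on short strings; one disagreement eliminates an option:
  (A) (0*10*)(0*10*0*10*)*: on '1' the DFA goes s0 → s2 and rejects (s2 ∉ Accept), but the regex matches it → eliminate
  (B) 0(0|1)*: on '0' the DFA goes s0 → s0 and rejects (s0 ∉ Accept), but the regex matches it → eliminate
  (C) (0|1)*10: agrees with the DFA on every string of length ≤ 6
  (D) (0|1)*1: on '1' the DFA goes s0 → s2 and rejects (s2 ∉ Accept), but the regex matches it → eliminate
Only (C) is consistent with the DFA.
(C) (0|1)*10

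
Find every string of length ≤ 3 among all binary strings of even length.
ε, 00, 01, 10, 11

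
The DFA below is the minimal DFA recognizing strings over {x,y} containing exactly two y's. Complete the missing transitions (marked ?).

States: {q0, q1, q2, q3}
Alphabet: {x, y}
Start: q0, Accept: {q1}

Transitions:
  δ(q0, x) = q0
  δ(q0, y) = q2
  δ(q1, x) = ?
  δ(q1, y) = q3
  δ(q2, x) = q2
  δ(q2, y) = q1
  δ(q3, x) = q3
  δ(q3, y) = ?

From the language and accept set, identify what each state tracks — q0: zero y's; q1: two y's; q2: one y; q3: ≥ three y's (dead).
Each missing δ(q, a) is the state matching the new tracked value after reading a.
δ(q1, x) = q1; δ(q3, y) = q3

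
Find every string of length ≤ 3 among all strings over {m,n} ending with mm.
mm, mmm, nmm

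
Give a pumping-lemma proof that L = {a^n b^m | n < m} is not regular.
Assume L is regular with pumping length p. Idea: pumping up the a-block makes the a-count reach the b-count.
Choose s = a^p b^(p+1) ∈ L. By the pumping lemma, s = xyz with |xy| ≤ p, |y| > 0, so y = a^k with k ≥ 1. Then xy²z = a^(p+k) b^(p+1). Since p+k ≥ p+1, the number of a's is no longer strictly less than the number of b's, so xy²z ∉ L.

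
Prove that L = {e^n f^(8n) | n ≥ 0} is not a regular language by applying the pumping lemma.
Assume L is regular with pumping length p. Idea: pumping the e-block breaks the 1:8 ratio.
Choose s = e^p f^(8p) (length 9p ≥ p). By the pumping lemma, s = xyz with |xy| ≤ p, |y| > 0, so y = e^k with k ≥ 1. Then xy²z = e^(p+k) f^(8p). For this to be in L we would need 8p = 8(p+k), i.e. 8k = 0, contradicting k ≥ 1. So xy²z ∉ L.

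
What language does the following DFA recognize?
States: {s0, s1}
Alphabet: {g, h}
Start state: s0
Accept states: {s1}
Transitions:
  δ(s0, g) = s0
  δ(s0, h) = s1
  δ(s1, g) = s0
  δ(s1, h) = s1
Testing a few strings:
  'g' → reject
  'hg' → reject
  'hhg' → reject
  'ggg' → reject
State roles: s0=last symbol not h; s1=last symbol is h
All strings over {g,h} ending with h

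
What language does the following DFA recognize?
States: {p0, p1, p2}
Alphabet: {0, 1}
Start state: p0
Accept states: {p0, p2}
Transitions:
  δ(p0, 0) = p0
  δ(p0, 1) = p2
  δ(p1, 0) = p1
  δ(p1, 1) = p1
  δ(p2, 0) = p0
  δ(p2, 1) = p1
Testing a few strings:
  '1000' → accept
  '0' → accept
  '0010' → accept
  '111' → reject
State roles: p0=last symbol not 1 (ok); p1=saw 11 (dead); p2=last symbol 1 (ok)
All binary strings with no two consecutive 1's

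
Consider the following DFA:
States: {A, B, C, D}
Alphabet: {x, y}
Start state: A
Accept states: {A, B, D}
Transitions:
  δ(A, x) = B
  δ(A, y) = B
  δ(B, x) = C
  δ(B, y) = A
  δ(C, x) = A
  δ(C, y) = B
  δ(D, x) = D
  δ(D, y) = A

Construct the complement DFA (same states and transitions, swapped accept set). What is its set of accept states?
Complement accept states = All states \ Original accept states
= {A, B, C, D} \ {A, B, D}
{C}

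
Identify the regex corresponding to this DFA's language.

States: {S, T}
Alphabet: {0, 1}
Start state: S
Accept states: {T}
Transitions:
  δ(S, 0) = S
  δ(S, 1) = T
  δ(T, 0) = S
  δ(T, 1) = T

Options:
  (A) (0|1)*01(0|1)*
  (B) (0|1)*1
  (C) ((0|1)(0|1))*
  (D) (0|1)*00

Check each option against the DFA on short strings; one disagreement eliminates an option:
  (A) (0|1)*01(0|1)*: on '1' the DFA goes S → T and accepts (T ∈ Accept), but the regex does not match it → eliminate
  (B) (0|1)*1: agrees with the DFA on every string of length ≤ 6
  (C) ((0|1)(0|1))*: on ε the DFA stays in S and rejects (S ∉ Accept), but the regex matches it → eliminate
  (D) (0|1)*00: on '1' the DFA goes S → T and accepts (T ∈ Accept), but the regex does not match it → eliminate
Only (B) is consistent with the DFA.
(B) (0|1)*1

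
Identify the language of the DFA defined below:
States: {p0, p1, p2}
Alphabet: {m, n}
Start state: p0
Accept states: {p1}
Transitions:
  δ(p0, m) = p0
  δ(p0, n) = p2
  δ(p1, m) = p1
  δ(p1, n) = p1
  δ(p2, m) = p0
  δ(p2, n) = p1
Testing a few strings:
  'nnnm' → accept
  'm' → reject
  'n' → reject
  'mnm' → reject
State roles: p0=no progress toward nn; p1=substring nn seen; p2=one trailing n
All strings over {m,n} containing the substring nn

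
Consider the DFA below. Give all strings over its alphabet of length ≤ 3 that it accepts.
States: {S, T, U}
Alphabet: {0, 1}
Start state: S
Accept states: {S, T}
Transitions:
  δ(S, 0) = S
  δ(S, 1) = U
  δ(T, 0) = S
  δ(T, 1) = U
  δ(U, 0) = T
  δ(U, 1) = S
ε, 0, 00, 10, 11, 000, 010, 011, 100, 110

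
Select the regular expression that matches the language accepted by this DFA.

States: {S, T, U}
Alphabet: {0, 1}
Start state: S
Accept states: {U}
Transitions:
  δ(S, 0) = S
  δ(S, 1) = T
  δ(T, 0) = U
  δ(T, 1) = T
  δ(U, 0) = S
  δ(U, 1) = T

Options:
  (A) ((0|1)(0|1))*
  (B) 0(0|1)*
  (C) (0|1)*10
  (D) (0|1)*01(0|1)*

Check each option against the DFA on short strings; one disagreement eliminates an option:
  (A) ((0|1)(0|1))*: on ε the DFA stays in S and rejects (S ∉ Accept), but the regex matches it → eliminate
  (B) 0(0|1)*: on '0' the DFA goes S → S and rejects (S ∉ Accept), but the regex matches it → eliminate
  (C) (0|1)*10: agrees with the DFA on every string of length ≤ 6
  (D) (0|1)*01(0|1)*: on '01' the DFA goes S → S → T and rejects (T ∉ Accept), but the regex matches it → eliminate
Only (C) is consistent with the DFA.
(C) (0|1)*10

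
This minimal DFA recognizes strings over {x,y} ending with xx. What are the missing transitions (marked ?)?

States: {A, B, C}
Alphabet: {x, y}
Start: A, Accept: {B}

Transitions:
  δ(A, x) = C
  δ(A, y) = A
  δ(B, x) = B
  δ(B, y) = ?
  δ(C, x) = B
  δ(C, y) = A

From the language and accept set, identify what each state tracks — A: last symbol not x; B: two trailing x's; C: one trailing x.
Each missing δ(q, a) is the state matching the new tracked value after reading a.
δ(B, y) = A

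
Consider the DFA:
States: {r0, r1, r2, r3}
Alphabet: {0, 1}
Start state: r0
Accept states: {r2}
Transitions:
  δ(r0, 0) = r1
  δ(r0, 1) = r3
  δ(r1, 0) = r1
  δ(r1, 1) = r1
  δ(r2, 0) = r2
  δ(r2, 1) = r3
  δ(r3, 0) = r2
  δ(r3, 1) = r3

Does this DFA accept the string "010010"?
Processing string "010010":
  r0 --0--> r1
  r1 --1--> r1
  r1 --0--> r1
  r1 --0--> r1
  r1 --1--> r1
  r1 --0--> r1
Final state: r1
Accept states: {r2}
No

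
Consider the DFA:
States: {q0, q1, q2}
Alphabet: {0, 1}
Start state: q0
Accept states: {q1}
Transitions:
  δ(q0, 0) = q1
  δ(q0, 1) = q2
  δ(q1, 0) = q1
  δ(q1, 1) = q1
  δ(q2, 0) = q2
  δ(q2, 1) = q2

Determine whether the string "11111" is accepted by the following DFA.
Processing string "11111":
  q0 --1--> q2
  q2 --1--> q2
  q2 --1--> q2
  q2 --1--> q2
  q2 --1--> q2
Final state: q2
Accept states: {q1}
No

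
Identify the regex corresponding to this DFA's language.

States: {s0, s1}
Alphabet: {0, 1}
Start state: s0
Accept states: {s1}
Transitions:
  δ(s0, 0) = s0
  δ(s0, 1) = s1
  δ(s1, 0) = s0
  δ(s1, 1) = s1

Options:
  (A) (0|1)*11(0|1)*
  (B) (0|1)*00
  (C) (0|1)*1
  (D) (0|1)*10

Check each option against the DFA on short strings; one disagreement eliminates an option:
  (A) (0|1)*11(0|1)*: on '1' the DFA goes s0 → s1 and accepts (s1 ∈ Accept), but the regex does not match it → eliminate
  (B) (0|1)*00: on '1' the DFA goes s0 → s1 and accepts (s1 ∈ Accept), but the regex does not match it → eliminate
  (C) (0|1)*1: agrees with the DFA on every string of length ≤ 6
  (D) (0|1)*10: on '1' the DFA goes s0 → s1 and accepts (s1 ∈ Accept), but the regex does not match it → eliminate
Only (C) is consistent with the DFA.
(C) (0|1)*1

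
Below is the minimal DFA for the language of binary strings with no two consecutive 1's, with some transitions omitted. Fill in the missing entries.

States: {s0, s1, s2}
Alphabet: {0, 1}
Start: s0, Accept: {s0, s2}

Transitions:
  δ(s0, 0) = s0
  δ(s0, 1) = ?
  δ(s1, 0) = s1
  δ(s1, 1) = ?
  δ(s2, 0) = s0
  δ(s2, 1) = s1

From the language and accept set, identify what each state tracks — s0: last symbol not 1 (ok); s1: saw 11 (dead); s2: last symbol 1 (ok).
Each missing δ(q, a) is the state matching the new tracked value after reading a.
δ(s0, 1) = s2; δ(s1, 1) = s1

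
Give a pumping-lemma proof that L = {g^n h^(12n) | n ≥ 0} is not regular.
Assume L is regular with pumping length p. Idea: pumping the g-block breaks the 1:12 ratio.
Choose s = g^p h^(12p) (length 13p ≥ p). By the pumping lemma, s = xyz with |xy| ≤ p, |y| > 0, so y = g^k with k ≥ 1. Then xy²z = g^(p+k) h^(12p). For this to be in L we would need 12p = 12(p+k), i.e. 12k = 0, contradicting k ≥ 1. So xy²z ∉ L.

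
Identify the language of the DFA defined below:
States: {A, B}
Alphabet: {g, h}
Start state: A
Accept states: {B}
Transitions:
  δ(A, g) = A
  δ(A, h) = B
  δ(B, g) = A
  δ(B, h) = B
Testing a few strings:
  'g' → reject
  'hhh' → accept
  'h' → accept
  'gh' → accept
State roles: A=last symbol not h; B=last symbol is h
All strings over {g,h} ending with h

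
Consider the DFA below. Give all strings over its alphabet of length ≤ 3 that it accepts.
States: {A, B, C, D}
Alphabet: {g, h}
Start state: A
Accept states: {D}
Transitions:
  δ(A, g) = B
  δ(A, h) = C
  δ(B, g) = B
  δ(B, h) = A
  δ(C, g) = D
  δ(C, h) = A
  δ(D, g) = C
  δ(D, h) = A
hg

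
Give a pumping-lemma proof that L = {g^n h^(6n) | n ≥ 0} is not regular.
Assume L is regular with pumping length p. Idea: pumping the g-block breaks the 1:6 ratio.
Choose s = g^p h^(6p) (length 7p ≥ p). By the pumping lemma, s = xyz with |xy| ≤ p, |y| > 0, so y = g^k with k ≥ 1. Then xy²z = g^(p+k) h^(6p). For this to be in L we would need 6p = 6(p+k), i.e. 6k = 0, contradicting k ≥ 1. So xy²z ∉ L.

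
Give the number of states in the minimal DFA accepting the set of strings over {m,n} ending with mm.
By Myhill–Nerode, count the distinguishable equivalence classes: 3 classes — one per longest suffix of the input that is a prefix of 'mm' (lengths 0 through 2); only the length-2 class is accepting.
3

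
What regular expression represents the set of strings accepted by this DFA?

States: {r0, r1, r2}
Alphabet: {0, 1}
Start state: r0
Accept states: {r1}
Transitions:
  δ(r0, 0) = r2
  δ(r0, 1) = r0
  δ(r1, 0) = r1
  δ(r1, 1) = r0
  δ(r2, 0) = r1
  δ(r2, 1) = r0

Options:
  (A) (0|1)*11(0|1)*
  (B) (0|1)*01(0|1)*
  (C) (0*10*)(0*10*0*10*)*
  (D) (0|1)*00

Check each option against the DFA on short strings; one disagreement eliminates an option:
  (A) (0|1)*11(0|1)*: on '00' the DFA goes r0 → r2 → r1 and accepts (r1 ∈ Accept), but the regex does not match it → eliminate
  (B) (0|1)*01(0|1)*: on '00' the DFA goes r0 → r2 → r1 and accepts (r1 ∈ Accept), but the regex does not match it → eliminate
  (C) (0*10*)(0*10*0*10*)*: on '1' the DFA goes r0 → r0 and rejects (r0 ∉ Accept), but the regex matches it → eliminate
  (D) (0|1)*00: agrees with the DFA on every string of length ≤ 6
Only (D) is consistent with the DFA.
(D) (0|1)*00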